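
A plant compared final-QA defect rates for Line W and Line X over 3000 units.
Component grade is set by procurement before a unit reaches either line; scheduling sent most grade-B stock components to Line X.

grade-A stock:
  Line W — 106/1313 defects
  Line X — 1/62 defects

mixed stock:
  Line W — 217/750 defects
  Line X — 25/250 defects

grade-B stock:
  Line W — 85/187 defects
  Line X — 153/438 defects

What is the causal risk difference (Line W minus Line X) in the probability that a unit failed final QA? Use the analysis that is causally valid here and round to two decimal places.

+0.11

The component grade-specific comparison favours Line X throughout, but the pooled figures favour Line W. The question is whether to condition on component grade.
Here component grade is a common cause — it drives both which line a case falls under and the outcome. The crude comparison mixes populations; the stratum-specific rates are the causally relevant ones.
Adjusting over the population distribution of component grade: 0.458·(0.081−0.016) + 0.333·(0.289−0.100) + 0.208·(0.455−0.349) = +0.115.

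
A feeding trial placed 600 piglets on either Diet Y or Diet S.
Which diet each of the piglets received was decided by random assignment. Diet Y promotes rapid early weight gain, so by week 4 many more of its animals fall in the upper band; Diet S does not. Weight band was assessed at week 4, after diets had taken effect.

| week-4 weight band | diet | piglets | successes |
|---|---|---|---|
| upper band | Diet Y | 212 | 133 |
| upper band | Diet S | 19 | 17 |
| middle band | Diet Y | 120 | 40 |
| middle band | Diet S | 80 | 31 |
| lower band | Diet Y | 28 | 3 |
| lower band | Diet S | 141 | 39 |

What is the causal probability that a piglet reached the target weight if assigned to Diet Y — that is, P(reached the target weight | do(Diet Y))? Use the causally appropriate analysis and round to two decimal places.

0.49

Week-4 weight band here is a post-treatment variable shaped by the diet; conditioning on it would introduce bias rather than remove it. The overall comparison is the causal one.
So P(outcome | do(Diet Y)) is just the pooled rate for Diet Y: 176/360 = 0.489.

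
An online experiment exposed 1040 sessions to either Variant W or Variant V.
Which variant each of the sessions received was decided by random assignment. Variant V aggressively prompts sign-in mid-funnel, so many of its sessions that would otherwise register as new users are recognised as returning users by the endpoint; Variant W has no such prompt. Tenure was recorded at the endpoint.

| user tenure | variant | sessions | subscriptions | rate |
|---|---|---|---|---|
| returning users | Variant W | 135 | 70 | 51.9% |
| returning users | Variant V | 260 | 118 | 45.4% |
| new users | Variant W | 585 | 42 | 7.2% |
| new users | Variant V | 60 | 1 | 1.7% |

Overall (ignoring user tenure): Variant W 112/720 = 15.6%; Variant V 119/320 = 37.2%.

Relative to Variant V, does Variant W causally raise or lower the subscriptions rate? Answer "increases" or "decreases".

decreases

Variant W is higher inside every user tenure stratum but Variant V is higher in aggregate. Whether to stratify depends on how user tenure relates to the variant.
User tenure here is a post-treatment variable shaped by the variant; conditioning on it would introduce bias rather than remove it. The overall comparison is the causal one.
Pooled: Variant W 15.6% vs Variant V 37.2%; Variant V is higher overall.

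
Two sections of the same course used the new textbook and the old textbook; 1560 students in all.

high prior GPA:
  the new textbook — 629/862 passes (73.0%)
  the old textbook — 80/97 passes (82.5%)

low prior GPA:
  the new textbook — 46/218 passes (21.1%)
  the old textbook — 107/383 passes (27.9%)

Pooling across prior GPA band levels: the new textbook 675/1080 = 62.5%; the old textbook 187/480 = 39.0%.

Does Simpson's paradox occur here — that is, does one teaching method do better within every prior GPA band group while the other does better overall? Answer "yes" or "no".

yes

Within each prior GPA band level (high prior GPA 73.0% vs 82.5%; low prior GPA 21.1% vs 27.9%), the old textbook has the higher rate every time. Pooled: 62.5% vs 39.0% — the new textbook has the higher rate overall. The two comparisons disagree.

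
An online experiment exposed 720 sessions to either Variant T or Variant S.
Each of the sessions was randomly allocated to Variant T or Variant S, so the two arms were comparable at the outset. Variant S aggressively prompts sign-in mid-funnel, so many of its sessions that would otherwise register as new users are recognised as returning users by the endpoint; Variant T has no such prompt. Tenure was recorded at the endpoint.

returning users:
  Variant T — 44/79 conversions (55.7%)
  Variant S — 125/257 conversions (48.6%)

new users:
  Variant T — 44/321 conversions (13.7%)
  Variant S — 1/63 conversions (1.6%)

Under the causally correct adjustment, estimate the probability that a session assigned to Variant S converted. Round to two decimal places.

0.39

User tenure is downstream of the variant. One should not condition on a consequence of treatment, so the overall rates are the right comparison.
So P(outcome | do(Variant S)) is just the pooled rate for Variant S: 126/320 = 0.394.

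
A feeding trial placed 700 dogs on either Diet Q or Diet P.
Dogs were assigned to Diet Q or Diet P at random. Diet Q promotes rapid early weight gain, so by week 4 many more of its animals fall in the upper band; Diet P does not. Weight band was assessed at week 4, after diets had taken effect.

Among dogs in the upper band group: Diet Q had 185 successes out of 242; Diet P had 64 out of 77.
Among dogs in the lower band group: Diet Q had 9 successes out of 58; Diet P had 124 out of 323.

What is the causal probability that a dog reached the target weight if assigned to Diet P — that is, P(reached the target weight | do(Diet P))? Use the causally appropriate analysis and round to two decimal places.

0.47

The week-4 weight band-specific comparison favours Diet P throughout, but the pooled figures favour Diet Q. The question is whether to condition on week-4 weight band.
Week-4 weight band is downstream of the diet. One should not condition on a consequence of treatment, so the overall rates are the right comparison.
So P(outcome | do(Diet P)) is just the pooled rate for Diet P: 188/400 = 0.470.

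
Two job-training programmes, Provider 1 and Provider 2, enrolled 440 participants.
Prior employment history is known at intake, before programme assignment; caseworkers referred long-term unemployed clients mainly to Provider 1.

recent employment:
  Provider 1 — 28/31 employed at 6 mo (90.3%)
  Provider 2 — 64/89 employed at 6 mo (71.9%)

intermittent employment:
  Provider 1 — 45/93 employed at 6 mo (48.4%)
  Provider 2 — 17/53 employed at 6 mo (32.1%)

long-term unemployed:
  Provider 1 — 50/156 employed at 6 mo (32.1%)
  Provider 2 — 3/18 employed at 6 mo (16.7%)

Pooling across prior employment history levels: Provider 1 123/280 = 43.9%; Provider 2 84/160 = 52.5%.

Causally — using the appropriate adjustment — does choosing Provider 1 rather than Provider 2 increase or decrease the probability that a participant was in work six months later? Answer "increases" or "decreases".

Nothing the programme does changes prior employment history; the imbalance is an allocation artefact. With prior employment history also predicting the outcome, the pooled figure is confounded, and the within-stratum comparison is the causal one.
Within each level — recent employment: 90.3% vs 71.9%; intermittent employment: 48.4% vs 32.1%; long-term unemployed: 32.1% vs 16.7% — Provider 1 is higher every time.

increases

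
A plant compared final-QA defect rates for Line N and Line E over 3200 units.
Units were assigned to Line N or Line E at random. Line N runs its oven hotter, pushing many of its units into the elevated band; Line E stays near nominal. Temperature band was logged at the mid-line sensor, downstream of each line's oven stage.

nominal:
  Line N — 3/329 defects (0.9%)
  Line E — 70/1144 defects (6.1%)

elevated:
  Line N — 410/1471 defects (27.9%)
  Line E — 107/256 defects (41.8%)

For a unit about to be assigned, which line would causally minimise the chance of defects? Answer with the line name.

The in-process temperature band-specific comparison favours Line N throughout, but the pooled figures favour Line E. The question is whether to condition on in-process temperature band.
Because the line influences in-process temperature band, in-process temperature band is a post-treatment mediator, not a confounder. Stratifying on it would bias the estimate; the causal effect is the crude pooled difference.
Pooled: Line N 22.9% vs Line E 12.6%; Line E is lower overall.

Line E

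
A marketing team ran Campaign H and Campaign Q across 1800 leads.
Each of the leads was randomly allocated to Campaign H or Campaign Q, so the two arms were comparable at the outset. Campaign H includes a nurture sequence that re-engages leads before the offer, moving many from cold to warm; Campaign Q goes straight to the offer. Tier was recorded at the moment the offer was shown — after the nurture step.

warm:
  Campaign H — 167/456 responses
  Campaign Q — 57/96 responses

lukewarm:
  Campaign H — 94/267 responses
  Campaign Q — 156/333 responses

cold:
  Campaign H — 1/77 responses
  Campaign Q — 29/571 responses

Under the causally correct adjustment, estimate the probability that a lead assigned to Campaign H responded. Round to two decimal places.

0.33

Engagement tier is recorded after the campaign and is itself shifted by it — it sits on the causal path from campaign to outcome. Conditioning on a mediator would strip out part of the effect we want; the pooled comparison gives the total causal effect.
So P(outcome | do(Campaign H)) is just the pooled rate for Campaign H: 262/800 = 0.328.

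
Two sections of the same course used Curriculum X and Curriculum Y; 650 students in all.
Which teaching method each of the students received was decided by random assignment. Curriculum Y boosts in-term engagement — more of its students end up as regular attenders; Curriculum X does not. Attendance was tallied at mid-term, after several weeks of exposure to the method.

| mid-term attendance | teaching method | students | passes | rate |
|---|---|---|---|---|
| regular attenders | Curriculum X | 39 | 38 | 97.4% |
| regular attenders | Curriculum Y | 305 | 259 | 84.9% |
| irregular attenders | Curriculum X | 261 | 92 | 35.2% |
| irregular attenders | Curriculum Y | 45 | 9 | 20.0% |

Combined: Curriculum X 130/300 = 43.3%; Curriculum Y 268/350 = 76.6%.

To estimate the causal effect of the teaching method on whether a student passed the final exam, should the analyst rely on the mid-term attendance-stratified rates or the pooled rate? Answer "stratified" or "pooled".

The stratified and pooled comparisons disagree (Curriculum X wins within each mid-term attendance; Curriculum Y wins overall), so the answer turns on the causal role of mid-term attendance.
Mid-term attendance lies on the pathway teaching method → mid-term attendance → outcome, so adjusting for it blocks the indirect effect. For the total causal effect of teaching method, use the unadjusted pooled rates.
Pooled: Curriculum X 43.3% vs Curriculum Y 76.6%; Curriculum Y is higher overall.

pooled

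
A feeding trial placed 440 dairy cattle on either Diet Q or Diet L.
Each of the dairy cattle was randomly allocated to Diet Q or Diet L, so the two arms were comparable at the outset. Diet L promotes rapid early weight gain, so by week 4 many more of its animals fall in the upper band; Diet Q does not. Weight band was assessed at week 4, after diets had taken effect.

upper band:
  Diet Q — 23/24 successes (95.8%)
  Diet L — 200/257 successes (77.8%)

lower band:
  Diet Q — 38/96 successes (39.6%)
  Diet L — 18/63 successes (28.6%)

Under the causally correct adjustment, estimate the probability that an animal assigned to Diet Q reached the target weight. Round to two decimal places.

0.51

Week-4 weight band is recorded after the diet and is itself shifted by it — it sits on the causal path from diet to outcome. Conditioning on a mediator would strip out part of the effect we want; the pooled comparison gives the total causal effect.
So P(outcome | do(Diet Q)) is just the pooled rate for Diet Q: 61/120 = 0.508.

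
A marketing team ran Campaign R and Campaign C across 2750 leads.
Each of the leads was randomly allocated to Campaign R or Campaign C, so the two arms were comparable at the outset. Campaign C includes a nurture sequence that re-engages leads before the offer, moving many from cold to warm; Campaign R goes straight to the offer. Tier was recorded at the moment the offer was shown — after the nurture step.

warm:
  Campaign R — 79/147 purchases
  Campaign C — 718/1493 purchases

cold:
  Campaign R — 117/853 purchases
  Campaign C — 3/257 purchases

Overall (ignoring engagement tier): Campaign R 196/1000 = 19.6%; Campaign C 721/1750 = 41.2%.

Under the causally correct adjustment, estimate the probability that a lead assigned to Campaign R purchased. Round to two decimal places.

0.20

Engagement tier is downstream of the campaign. One should not condition on a consequence of treatment, so the overall rates are the right comparison.
So P(outcome | do(Campaign R)) is just the pooled rate for Campaign R: 196/1000 = 0.196.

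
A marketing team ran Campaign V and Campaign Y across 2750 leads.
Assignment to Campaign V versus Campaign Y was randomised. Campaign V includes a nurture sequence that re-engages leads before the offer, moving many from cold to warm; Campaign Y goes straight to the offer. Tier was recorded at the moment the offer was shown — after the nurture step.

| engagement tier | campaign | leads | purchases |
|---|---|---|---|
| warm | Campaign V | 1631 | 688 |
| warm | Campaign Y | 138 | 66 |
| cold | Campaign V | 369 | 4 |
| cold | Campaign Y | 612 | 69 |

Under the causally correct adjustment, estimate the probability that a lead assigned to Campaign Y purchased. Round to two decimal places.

0.18

Engagement tier here is a post-treatment variable shaped by the campaign; conditioning on it would introduce bias rather than remove it. The overall comparison is the causal one.
So P(outcome | do(Campaign Y)) is just the pooled rate for Campaign Y: 135/750 = 0.180.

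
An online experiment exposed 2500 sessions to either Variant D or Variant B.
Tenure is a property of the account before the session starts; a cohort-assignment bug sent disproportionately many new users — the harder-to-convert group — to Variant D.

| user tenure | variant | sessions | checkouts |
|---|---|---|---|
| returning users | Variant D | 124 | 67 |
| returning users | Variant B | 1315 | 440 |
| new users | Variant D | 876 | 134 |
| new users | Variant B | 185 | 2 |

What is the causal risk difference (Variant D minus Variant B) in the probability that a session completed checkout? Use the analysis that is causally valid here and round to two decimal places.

The stratified and pooled comparisons disagree (Variant D wins within each user tenure; Variant B wins overall), so the answer turns on the causal role of user tenure.
Since user tenure is a pre-existing factor (not a product of the variant) and it affects the outcome on its own, it is a confounder. The stratified rates, not the pooled rate, identify the causal effect.
Adjusting over the population distribution of user tenure: 0.576·(0.540−0.335) + 0.424·(0.153−0.011) = +0.179.

+0.18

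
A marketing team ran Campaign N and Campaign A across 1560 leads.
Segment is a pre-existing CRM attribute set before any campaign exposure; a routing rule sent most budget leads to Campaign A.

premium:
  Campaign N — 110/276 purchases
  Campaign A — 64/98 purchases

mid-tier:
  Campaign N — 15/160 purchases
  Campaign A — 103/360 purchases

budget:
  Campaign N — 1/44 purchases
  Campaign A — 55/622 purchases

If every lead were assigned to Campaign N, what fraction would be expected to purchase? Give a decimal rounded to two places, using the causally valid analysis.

Customer segment satisfies the back-door criterion: it is not a descendant of the campaign, and it blocks the spurious path from campaign to outcome. Adjusting for it (i.e., using the within-customer segment rates) gives the causal effect.
Standardising Campaign N to the population customer segment mix: 0.240·110/276 + 0.333·15/160 + 0.427·1/44 = 0.137.

0.14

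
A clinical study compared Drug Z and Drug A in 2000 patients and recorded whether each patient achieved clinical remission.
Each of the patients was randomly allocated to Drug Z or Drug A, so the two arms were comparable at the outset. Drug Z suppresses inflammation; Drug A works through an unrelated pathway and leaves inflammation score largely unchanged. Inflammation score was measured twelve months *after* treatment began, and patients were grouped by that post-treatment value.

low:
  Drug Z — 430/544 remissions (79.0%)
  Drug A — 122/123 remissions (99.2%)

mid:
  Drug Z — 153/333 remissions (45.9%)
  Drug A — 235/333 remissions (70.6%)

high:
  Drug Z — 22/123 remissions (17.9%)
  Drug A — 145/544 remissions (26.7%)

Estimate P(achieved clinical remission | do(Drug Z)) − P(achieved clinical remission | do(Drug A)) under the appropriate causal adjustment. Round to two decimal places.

Inflammation score here is a post-treatment variable shaped by the drug; conditioning on it would introduce bias rather than remove it. The overall comparison is the causal one.
The causal difference is the pooled difference: 0.605 − 0.502 = +0.103.

+0.10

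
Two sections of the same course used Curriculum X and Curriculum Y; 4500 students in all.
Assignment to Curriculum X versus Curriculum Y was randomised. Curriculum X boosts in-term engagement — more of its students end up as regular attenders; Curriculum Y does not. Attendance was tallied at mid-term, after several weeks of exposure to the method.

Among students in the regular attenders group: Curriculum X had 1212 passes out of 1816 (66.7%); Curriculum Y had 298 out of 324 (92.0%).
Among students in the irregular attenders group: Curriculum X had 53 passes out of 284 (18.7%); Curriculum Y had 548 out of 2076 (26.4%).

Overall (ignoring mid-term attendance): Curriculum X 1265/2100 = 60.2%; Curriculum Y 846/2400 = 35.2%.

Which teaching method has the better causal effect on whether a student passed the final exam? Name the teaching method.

Because the teaching method influences mid-term attendance, mid-term attendance is a post-treatment mediator, not a confounder. Stratifying on it would bias the estimate; the causal effect is the crude pooled difference.
Pooled: Curriculum X 60.2% vs Curriculum Y 35.2%; Curriculum X is higher overall.

Curriculum X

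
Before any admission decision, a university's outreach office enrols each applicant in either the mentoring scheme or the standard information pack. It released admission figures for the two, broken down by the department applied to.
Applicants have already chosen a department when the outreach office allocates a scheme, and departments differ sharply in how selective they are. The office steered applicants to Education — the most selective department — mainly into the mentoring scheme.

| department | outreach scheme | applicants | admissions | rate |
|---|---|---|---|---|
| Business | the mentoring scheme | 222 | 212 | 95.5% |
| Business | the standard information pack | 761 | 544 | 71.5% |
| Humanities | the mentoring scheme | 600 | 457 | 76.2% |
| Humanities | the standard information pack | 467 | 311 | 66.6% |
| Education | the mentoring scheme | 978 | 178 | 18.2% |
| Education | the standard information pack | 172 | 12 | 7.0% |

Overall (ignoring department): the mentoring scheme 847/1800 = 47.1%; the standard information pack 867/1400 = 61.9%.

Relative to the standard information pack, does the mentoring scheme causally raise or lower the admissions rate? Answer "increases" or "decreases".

increases

Within every department level the mentoring scheme has the higher rate, yet pooled the standard information pack does — Simpson's reversal.
Department is set before the outreach scheme has any effect — it is not caused by the outreach scheme — and it independently drives the outcome. That makes it a confounder, so the causal comparison is within department levels.
Within each level — Business: 95.5% vs 71.5%; Humanities: 76.2% vs 66.6%; Education: 18.2% vs 7.0% — the mentoring scheme is higher every time.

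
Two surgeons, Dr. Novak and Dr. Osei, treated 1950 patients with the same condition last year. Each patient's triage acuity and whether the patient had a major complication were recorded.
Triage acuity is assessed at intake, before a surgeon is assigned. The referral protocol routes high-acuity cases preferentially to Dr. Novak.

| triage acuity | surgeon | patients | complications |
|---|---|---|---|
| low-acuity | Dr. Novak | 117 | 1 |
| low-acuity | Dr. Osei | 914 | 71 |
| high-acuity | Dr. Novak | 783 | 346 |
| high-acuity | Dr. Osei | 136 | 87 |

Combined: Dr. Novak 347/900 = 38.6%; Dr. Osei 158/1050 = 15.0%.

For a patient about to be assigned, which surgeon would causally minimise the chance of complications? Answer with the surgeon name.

The stratified and pooled comparisons disagree (Dr. Novak wins within each triage acuity; Dr. Osei wins overall), so the answer turns on the causal role of triage acuity.
Nothing the surgeon does changes triage acuity; the imbalance is an allocation artefact. With triage acuity also predicting the outcome, the pooled figure is confounded, and the within-stratum comparison is the causal one.
Within each level — low-acuity: 0.9% vs 7.8%; high-acuity: 44.2% vs 64.0% — Dr. Novak is lower every time.

Dr. Novak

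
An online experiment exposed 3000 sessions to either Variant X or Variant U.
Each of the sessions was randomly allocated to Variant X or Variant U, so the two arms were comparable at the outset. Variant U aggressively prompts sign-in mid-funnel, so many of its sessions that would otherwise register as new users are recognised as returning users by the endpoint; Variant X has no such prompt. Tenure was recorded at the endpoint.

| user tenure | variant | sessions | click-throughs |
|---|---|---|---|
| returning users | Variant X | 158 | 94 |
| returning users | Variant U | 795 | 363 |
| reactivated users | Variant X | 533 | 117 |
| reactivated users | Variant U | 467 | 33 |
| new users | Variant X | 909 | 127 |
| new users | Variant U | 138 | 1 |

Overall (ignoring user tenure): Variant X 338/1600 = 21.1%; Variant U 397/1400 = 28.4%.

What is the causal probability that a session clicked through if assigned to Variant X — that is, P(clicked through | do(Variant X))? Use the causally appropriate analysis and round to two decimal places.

0.21

The user tenure-specific comparison favours Variant X throughout, but the pooled figures favour Variant U. The question is whether to condition on user tenure.
Stratifying would compare variants among sessions the variants themselves sorted into user tenure groups — a form of selection on an intermediate. The unconditioned pooled rates give the total causal effect.
So P(outcome | do(Variant X)) is just the pooled rate for Variant X: 338/1600 = 0.211.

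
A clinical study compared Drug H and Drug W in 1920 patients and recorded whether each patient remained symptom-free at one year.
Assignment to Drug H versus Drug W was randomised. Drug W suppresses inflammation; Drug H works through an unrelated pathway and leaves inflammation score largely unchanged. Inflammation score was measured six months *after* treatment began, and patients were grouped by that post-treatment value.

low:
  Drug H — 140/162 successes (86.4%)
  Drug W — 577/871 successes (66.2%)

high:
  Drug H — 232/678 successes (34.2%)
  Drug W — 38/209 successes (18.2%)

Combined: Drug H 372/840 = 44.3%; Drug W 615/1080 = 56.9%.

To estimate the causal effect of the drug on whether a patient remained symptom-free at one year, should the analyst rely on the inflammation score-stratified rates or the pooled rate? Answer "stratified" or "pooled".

The stratified and pooled comparisons disagree (Drug H wins within each inflammation score; Drug W wins overall), so the answer turns on the causal role of inflammation score.
Inflammation score lies on the pathway drug → inflammation score → outcome, so adjusting for it blocks the indirect effect. For the total causal effect of drug, use the unadjusted pooled rates.
Pooled: Drug H 44.3% vs Drug W 56.9%; Drug W is higher overall.

pooled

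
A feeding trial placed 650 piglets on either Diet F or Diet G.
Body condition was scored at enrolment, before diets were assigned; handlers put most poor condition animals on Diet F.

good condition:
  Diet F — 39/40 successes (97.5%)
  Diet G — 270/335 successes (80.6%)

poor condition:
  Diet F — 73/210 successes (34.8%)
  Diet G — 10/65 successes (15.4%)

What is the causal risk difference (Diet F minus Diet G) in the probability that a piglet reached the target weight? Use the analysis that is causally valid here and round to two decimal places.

+0.18

The stratified and pooled comparisons disagree (Diet F wins within each starting body condition; Diet G wins overall), so the answer turns on the causal role of starting body condition.
The imbalance in starting body condition arose from how piglets were allocated, not from anything the diet did; and starting body condition independently affects the outcome. The pooled gap is confounded — condition on starting body condition.
Adjusting over the population distribution of starting body condition: 0.577·(0.975−0.806) + 0.423·(0.348−0.154) = +0.179.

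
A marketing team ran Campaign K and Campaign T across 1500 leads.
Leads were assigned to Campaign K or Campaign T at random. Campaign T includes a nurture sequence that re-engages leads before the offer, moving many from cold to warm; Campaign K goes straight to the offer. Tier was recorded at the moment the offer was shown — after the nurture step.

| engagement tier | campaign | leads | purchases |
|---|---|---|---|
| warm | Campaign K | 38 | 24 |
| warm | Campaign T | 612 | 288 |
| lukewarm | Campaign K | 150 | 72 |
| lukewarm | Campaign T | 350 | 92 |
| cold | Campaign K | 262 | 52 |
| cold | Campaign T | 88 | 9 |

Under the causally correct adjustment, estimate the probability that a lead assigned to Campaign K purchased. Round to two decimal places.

Engagement tier lies on the pathway campaign → engagement tier → outcome, so adjusting for it blocks the indirect effect. For the total causal effect of campaign, use the unadjusted pooled rates.
So P(outcome | do(Campaign K)) is just the pooled rate for Campaign K: 148/450 = 0.329.

0.33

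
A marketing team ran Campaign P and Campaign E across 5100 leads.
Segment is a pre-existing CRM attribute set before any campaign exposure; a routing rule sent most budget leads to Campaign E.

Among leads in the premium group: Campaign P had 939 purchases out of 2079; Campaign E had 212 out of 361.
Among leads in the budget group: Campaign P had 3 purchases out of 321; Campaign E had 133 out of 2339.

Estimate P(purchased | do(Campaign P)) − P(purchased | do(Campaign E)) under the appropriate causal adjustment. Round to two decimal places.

The stratified and pooled comparisons disagree (Campaign E wins within each customer segment; Campaign P wins overall), so the answer turns on the causal role of customer segment.
Since customer segment is a pre-existing factor (not a product of the campaign) and it affects the outcome on its own, it is a confounder. The stratified rates, not the pooled rate, identify the causal effect.
Adjusting over the population distribution of customer segment: 0.478·(0.452−0.587) + 0.522·(0.009−0.057) = -0.090.

-0.09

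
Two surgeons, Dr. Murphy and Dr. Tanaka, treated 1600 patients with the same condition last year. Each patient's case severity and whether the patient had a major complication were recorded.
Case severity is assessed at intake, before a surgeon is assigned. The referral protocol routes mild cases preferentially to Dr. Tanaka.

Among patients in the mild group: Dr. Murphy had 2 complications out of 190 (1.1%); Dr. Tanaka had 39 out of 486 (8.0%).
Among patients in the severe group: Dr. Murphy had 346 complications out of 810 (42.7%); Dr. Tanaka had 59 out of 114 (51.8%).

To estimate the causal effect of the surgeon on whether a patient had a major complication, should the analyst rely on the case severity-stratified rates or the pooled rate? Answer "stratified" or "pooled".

The imbalance in case severity arose from how patients were allocated, not from anything the surgeon did; and case severity independently affects the outcome. The pooled gap is confounded — condition on case severity.
Within each level — mild: 1.1% vs 8.0%; severe: 42.7% vs 51.8% — Dr. Murphy is lower every time.

stratified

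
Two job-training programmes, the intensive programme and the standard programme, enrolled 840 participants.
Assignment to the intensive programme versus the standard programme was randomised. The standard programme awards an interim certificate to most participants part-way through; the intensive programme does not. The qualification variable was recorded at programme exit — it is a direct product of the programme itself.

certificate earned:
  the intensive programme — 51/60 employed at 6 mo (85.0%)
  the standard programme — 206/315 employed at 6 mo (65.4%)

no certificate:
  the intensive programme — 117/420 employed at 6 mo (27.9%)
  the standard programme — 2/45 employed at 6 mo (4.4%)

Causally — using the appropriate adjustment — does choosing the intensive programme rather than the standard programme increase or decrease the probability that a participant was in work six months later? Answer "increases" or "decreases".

decreases

Qualification attained during the programme is recorded after the programme and is itself shifted by it — it sits on the causal path from programme to outcome. Conditioning on a mediator would strip out part of the effect we want; the pooled comparison gives the total causal effect.
Pooled: the intensive programme 35.0% vs the standard programme 57.8%; the standard programme is higher overall.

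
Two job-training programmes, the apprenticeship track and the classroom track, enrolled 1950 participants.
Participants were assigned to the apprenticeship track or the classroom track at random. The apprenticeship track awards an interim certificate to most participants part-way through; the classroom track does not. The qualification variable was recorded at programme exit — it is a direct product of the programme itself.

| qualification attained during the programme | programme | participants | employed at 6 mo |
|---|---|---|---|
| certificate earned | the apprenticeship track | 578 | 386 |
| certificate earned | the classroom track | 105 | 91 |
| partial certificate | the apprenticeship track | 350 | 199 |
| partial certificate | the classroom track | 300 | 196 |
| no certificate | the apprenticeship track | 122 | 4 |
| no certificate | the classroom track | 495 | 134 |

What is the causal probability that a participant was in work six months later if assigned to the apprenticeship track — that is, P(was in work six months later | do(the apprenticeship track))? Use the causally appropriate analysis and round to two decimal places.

0.56

Qualification attained during the programme is downstream of the programme. One should not condition on a consequence of treatment, so the overall rates are the right comparison.
So P(outcome | do(the apprenticeship track)) is just the pooled rate for the apprenticeship track: 589/1050 = 0.561.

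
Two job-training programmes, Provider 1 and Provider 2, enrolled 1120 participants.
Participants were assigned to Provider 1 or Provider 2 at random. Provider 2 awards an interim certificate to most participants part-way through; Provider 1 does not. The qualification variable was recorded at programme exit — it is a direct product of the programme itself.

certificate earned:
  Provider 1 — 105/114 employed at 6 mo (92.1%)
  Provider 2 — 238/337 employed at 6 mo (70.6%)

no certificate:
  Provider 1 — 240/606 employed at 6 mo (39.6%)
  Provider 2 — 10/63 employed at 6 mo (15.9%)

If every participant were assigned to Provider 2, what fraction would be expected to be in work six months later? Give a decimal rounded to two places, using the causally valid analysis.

Qualification attained during the programme is recorded after the programme and is itself shifted by it — it sits on the causal path from programme to outcome. Conditioning on a mediator would strip out part of the effect we want; the pooled comparison gives the total causal effect.
So P(outcome | do(Provider 2)) is just the pooled rate for Provider 2: 248/400 = 0.620.

0.62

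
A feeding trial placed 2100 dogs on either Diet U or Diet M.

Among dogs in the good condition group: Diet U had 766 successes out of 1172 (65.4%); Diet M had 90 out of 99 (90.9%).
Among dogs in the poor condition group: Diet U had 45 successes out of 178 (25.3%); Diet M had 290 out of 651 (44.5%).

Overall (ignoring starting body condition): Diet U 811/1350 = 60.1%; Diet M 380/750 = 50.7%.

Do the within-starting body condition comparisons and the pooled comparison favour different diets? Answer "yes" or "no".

yes

Within each starting body condition level (good condition 65.4% vs 90.9%; poor condition 25.3% vs 44.5%), Diet M has the higher rate every time. Pooled: 60.1% vs 50.7% — Diet U has the higher rate overall. The two comparisons disagree.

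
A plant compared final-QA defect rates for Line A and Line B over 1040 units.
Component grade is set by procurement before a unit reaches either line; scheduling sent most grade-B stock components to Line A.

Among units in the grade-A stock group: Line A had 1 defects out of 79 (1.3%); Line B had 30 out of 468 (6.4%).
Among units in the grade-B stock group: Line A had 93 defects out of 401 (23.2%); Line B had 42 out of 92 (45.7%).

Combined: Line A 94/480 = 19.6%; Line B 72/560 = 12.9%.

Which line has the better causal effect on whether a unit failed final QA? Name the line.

Line A

Component grade differs across lines for reasons unrelated to any effect of the line itself, and it separately predicts the outcome — a classic confounder. We must compare within component grade levels.
Within each level — grade-A stock: 1.3% vs 6.4%; grade-B stock: 23.2% vs 45.7% — Line A is lower every time.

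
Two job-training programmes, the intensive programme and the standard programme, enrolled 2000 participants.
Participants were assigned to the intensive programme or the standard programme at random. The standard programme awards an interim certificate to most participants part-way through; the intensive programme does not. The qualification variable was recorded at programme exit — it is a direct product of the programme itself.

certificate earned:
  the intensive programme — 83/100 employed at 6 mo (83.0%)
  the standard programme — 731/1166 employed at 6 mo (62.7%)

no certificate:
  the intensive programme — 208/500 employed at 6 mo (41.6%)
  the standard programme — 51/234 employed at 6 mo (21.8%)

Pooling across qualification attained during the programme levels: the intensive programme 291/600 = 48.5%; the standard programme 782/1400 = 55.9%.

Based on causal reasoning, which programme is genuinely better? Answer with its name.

the standard programme

Stratifying would compare programmes among participants the programmes themselves sorted into qualification attained during the programme groups — a form of selection on an intermediate. The unconditioned pooled rates give the total causal effect.
Pooled: the intensive programme 48.5% vs the standard programme 55.9%; the standard programme is higher overall.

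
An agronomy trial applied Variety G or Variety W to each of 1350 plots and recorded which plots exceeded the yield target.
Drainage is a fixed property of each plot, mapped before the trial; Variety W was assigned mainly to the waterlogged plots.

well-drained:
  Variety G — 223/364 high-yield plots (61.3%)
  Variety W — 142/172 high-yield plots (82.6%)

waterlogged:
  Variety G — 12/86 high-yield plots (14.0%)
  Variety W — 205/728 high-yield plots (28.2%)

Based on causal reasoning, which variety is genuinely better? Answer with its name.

Since field drainage is a pre-existing factor (not a product of the variety) and it affects the outcome on its own, it is a confounder. The stratified rates, not the pooled rate, identify the causal effect.
Within each level — well-drained: 61.3% vs 82.6%; waterlogged: 14.0% vs 28.2% — Variety W is higher every time.

Variety W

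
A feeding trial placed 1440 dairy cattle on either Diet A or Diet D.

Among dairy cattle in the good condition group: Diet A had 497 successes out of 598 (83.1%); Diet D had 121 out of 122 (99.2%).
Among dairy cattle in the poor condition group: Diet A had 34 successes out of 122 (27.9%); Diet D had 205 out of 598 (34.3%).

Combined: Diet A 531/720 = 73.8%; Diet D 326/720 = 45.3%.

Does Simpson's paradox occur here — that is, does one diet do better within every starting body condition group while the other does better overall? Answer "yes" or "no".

yes

Within each starting body condition level (good condition 83.1% vs 99.2%; poor condition 27.9% vs 34.3%), Diet D has the higher rate every time. Pooled: 73.8% vs 45.3% — Diet A has the higher rate overall. The two comparisons disagree.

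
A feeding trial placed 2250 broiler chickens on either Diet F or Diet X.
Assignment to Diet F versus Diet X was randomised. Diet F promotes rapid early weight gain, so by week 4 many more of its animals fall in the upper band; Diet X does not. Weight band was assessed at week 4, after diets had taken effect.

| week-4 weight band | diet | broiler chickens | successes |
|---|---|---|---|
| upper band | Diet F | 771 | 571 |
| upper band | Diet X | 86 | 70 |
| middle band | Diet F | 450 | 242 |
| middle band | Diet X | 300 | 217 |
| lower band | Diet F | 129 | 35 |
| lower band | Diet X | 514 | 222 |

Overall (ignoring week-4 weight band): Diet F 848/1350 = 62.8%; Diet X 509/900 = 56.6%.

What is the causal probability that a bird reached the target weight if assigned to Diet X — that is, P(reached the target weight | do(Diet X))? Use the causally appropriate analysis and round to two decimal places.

0.57

The week-4 weight band-specific comparison favours Diet X throughout, but the pooled figures favour Diet F. The question is whether to condition on week-4 weight band.
Week-4 weight band lies on the pathway diet → week-4 weight band → outcome, so adjusting for it blocks the indirect effect. For the total causal effect of diet, use the unadjusted pooled rates.
So P(outcome | do(Diet X)) is just the pooled rate for Diet X: 509/900 = 0.566.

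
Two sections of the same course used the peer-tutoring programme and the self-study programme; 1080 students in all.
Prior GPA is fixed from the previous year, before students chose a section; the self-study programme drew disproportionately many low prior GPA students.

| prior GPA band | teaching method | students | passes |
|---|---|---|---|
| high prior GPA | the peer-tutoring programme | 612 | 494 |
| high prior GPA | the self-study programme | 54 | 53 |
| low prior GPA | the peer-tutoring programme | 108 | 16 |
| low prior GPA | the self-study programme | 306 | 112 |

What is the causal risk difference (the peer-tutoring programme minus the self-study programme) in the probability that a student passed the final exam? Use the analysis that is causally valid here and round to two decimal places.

-0.19

Since prior GPA band is a pre-existing factor (not a product of the teaching method) and it affects the outcome on its own, it is a confounder. The stratified rates, not the pooled rate, identify the causal effect.
Adjusting over the population distribution of prior GPA band: 0.617·(0.807−0.981) + 0.383·(0.148−0.366) = -0.191.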